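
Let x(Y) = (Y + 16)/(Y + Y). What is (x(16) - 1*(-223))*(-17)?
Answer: -3808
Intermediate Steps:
x(Y) = (16 + Y)/(2*Y) (x(Y) = (16 + Y)/((2*Y)) = (16 + Y)*(1/(2*Y)) = (16 + Y)/(2*Y))
(x(16) - 1*(-223))*(-17) = ((1/2)*(16 + 16)/16 - 1*(-223))*(-17) = ((1/2)*(1/16)*32 + 223)*(-17) = (1 + 223)*(-17) = 224*(-17) = -3808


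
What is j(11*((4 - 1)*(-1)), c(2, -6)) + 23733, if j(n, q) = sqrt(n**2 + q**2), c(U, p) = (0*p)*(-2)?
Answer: 23766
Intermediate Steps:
c(U, p) = 0 (c(U, p) = 0*(-2) = 0)
j(11*((4 - 1)*(-1)), c(2, -6)) + 23733 = sqrt((11*((4 - 1)*(-1)))**2 + 0**2) + 23733 = sqrt((11*(3*(-1)))**2 + 0) + 23733 = sqrt((11*(-3))**2 + 0) + 23733 = sqrt((-33)**2 + 0) + 23733 = sqrt(1089 + 0) + 23733 = sqrt(1089) + 23733 = 33 + 23733 = 23766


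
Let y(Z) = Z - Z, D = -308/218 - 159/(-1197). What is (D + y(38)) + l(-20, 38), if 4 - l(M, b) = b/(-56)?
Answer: 84461/24852 ≈ 3.3986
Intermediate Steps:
D = -55669/43491 (D = -308*1/218 - 159*(-1/1197) = -154/109 + 53/399 = -55669/43491 ≈ -1.2800)
l(M, b) = 4 + b/56 (l(M, b) = 4 - b/(-56) = 4 - b*(-1)/56 = 4 - (-1)*b/56 = 4 + b/56)
y(Z) = 0
(D + y(38)) + l(-20, 38) = (-55669/43491 + 0) + (4 + (1/56)*38) = -55669/43491 + (4 + 19/28) = -55669/43491 + 131/28 = 84461/24852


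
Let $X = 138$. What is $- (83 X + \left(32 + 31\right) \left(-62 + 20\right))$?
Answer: $-8808$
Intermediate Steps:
$- (83 X + \left(32 + 31\right) \left(-62 + 20\right)) = - (83 \cdot 138 + \left(32 + 31\right) \left(-62 + 20\right)) = - (11454 + 63 \left(-42\right)) = - (11454 - 2646) = \left(-1\right) 8808 = -8808$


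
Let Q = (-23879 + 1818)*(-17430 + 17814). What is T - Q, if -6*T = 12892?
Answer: 25407826/3 ≈ 8.4693e+6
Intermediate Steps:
T = -6446/3 (T = -⅙*12892 = -6446/3 ≈ -2148.7)
Q = -8471424 (Q = -22061*384 = -8471424)
T - Q = -6446/3 - 1*(-8471424) = -6446/3 + 8471424 = 25407826/3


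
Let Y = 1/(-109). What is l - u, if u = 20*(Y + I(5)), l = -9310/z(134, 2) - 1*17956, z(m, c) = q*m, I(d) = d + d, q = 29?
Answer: -3845673307/211787 ≈ -18158.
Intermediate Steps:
I(d) = 2*d
z(m, c) = 29*m
Y = -1/109 ≈ -0.0091743
l = -34893163/1943 (l = -9310/(29*134) - 1*17956 = -9310/3886 - 17956 = -9310*1/3886 - 17956 = -4655/1943 - 17956 = -34893163/1943 ≈ -17958.)
u = 21780/109 (u = 20*(-1/109 + 2*5) = 20*(-1/109 + 10) = 20*(1089/109) = 21780/109 ≈ 199.82)
l - u = -34893163/1943 - 1*21780/109 = -34893163/1943 - 21780/109 = -3845673307/211787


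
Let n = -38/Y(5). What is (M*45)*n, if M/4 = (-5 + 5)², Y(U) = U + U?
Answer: 0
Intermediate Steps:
Y(U) = 2*U
M = 0 (M = 4*(-5 + 5)² = 4*0² = 4*0 = 0)
n = -19/5 (n = -38/(2*5) = -38/10 = -38*⅒ = -19/5 ≈ -3.8000)
(M*45)*n = (0*45)*(-19/5) = 0*(-19/5) = 0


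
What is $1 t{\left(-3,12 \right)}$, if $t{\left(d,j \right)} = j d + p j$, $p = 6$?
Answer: $36$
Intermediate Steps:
$t{\left(d,j \right)} = 6 j + d j$ ($t{\left(d,j \right)} = j d + 6 j = d j + 6 j = 6 j + d j$)
$1 t{\left(-3,12 \right)} = 1 \cdot 12 \left(6 - 3\right) = 1 \cdot 12 \cdot 3 = 1 \cdot 36 = 36$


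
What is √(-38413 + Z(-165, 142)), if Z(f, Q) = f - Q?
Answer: 88*I*√5 ≈ 196.77*I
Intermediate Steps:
√(-38413 + Z(-165, 142)) = √(-38413 + (-165 - 1*142)) = √(-38413 + (-165 - 142)) = √(-38413 - 307) = √(-38720) = 88*I*√5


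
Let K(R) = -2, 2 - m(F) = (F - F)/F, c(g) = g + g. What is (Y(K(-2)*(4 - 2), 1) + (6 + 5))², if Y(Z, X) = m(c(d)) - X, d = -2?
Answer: 144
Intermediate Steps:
c(g) = 2*g
m(F) = 2 (m(F) = 2 - (F - F)/F = 2 - 0/F = 2 - 1*0 = 2 + 0 = 2)
Y(Z, X) = 2 - X
(Y(K(-2)*(4 - 2), 1) + (6 + 5))² = ((2 - 1*1) + (6 + 5))² = ((2 - 1) + 11)² = (1 + 11)² = 12² = 144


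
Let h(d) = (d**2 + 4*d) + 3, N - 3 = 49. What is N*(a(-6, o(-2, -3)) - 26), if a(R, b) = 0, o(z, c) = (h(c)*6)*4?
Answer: -1352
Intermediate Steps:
N = 52 (N = 3 + 49 = 52)
h(d) = 3 + d**2 + 4*d
o(z, c) = 72 + 24*c**2 + 96*c (o(z, c) = ((3 + c**2 + 4*c)*6)*4 = (18 + 6*c**2 + 24*c)*4 = 72 + 24*c**2 + 96*c)
N*(a(-6, o(-2, -3)) - 26) = 52*(0 - 26) = 52*(-26) = -1352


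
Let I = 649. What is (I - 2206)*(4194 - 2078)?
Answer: -3294612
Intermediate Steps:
(I - 2206)*(4194 - 2078) = (649 - 2206)*(4194 - 2078) = -1557*2116 = -3294612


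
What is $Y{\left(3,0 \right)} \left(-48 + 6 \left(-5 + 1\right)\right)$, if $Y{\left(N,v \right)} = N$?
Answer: $-216$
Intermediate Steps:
$Y{\left(3,0 \right)} \left(-48 + 6 \left(-5 + 1\right)\right) = 3 \left(-48 + 6 \left(-5 + 1\right)\right) = 3 \left(-48 + 6 \left(-4\right)\right) = 3 \left(-48 - 24\right) = 3 \left(-72\right) = -216$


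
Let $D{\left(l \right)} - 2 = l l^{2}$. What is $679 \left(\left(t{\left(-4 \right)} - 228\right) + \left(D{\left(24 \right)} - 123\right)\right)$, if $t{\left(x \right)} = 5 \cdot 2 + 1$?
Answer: $9156994$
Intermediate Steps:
$t{\left(x \right)} = 11$ ($t{\left(x \right)} = 10 + 1 = 11$)
$D{\left(l \right)} = 2 + l^{3}$ ($D{\left(l \right)} = 2 + l l^{2} = 2 + l^{3}$)
$679 \left(\left(t{\left(-4 \right)} - 228\right) + \left(D{\left(24 \right)} - 123\right)\right) = 679 \left(\left(11 - 228\right) + \left(\left(2 + 24^{3}\right) - 123\right)\right) = 679 \left(\left(11 - 228\right) + \left(\left(2 + 13824\right) - 123\right)\right) = 679 \left(-217 + \left(13826 - 123\right)\right) = 679 \left(-217 + 13703\right) = 679 \cdot 13486 = 9156994$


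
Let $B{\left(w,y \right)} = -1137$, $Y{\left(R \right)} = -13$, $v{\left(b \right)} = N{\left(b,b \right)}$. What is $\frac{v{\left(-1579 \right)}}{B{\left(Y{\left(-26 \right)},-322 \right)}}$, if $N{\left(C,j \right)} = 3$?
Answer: $- \frac{1}{379} \approx -0.0026385$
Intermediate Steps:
$v{\left(b \right)} = 3$
$\frac{v{\left(-1579 \right)}}{B{\left(Y{\left(-26 \right)},-322 \right)}} = \frac{3}{-1137} = 3 \left(- \frac{1}{1137}\right) = - \frac{1}{379}$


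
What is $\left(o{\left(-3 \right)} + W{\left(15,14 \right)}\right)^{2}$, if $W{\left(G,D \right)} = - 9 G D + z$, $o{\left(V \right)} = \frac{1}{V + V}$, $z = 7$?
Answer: $\frac{127667401}{36} \approx 3.5463 \cdot 10^{6}$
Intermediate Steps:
$o{\left(V \right)} = \frac{1}{2 V}$
$W{\left(G,D \right)} = 7 - 9 D G$ ($W{\left(G,D \right)} = - 9 G D + 7 = - 9 D G + 7 = 7 - 9 D G$)
$\left(o{\left(-3 \right)} + W{\left(15,14 \right)}\right)^{2} = \left(\frac{1}{2 \left(-3\right)} + \left(7 - 126 \cdot 15\right)\right)^{2} = \left(\frac{1}{2} \left(- \frac{1}{3}\right) + \left(7 - 1890\right)\right)^{2} = \left(- \frac{1}{6} - 1883\right)^{2} = \left(- \frac{11299}{6}\right)^{2} = \frac{127667401}{36}$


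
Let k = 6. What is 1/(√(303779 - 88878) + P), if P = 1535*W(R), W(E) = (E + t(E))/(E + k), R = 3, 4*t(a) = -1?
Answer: 607860/6591529 - 1296*√214901/6591529 ≈ 0.0010723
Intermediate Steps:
t(a) = -¼ (t(a) = (¼)*(-1) = -¼)
W(E) = (-¼ + E)/(6 + E) (W(E) = (E - ¼)/(E + 6) = (-¼ + E)/(6 + E))
P = 16885/36 (P = 1535*((-¼ + 3)/(6 + 3)) = 1535*((11/4)/9) = 1535*((⅑)*(11/4)) = 1535*(11/36) = 16885/36 ≈ 469.03)
1/(√(303779 - 88878) + P) = 1/(√(303779 - 88878) + 16885/36) = 1/(√214901 + 16885/36) = 1/(16885/36 + √214901)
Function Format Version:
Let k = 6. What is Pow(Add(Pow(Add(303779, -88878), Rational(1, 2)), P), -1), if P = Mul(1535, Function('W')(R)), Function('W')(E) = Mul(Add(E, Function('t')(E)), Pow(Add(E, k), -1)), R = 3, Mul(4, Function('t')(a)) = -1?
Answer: Add(Rational(607860, 6591529), Mul(Rational(-1296, 6591529), Pow(214901, Rational(1, 2)))) ≈ 0.0010723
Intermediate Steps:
Function('t')(a) = Rational(-1, 4) (Function('t')(a) = Mul(Rational(1, 4), -1) = Rational(-1, 4))
Function('W')(E) = Mul(Pow(Add(6, E), -1), Add(Rational(-1, 4), E)) (Function('W')(E) = Mul(Add(E, Rational(-1, 4)), Pow(Add(E, 6), -1)) = Mul(Add(Rational(-1, 4), E), Pow(Add(6, E), -1)) = Mul(Pow(Add(6, E), -1), Add(Rational(-1, 4), E)))
P = Rational(16885, 36) (P = Mul(1535, Mul(Pow(Add(6, 3), -1), Add(Rational(-1, 4), 3))) = Mul(1535, Mul(Pow(9, -1), Rational(11, 4))) = Mul(1535, Mul(Rational(1, 9), Rational(11, 4))) = Mul(1535, Rational(11, 36)) = Rational(16885, 36) ≈ 469.03)
Pow(Add(Pow(Add(303779, -88878), Rational(1, 2)), P), -1) = Pow(Add(Pow(Add(303779, -88878), Rational(1, 2)), Rational(16885, 36)), -1) = Pow(Add(Pow(214901, Rational(1, 2)), Rational(16885, 36)), -1) = Pow(Add(Rational(16885, 36), Pow(214901, Rational(1, 2))), -1)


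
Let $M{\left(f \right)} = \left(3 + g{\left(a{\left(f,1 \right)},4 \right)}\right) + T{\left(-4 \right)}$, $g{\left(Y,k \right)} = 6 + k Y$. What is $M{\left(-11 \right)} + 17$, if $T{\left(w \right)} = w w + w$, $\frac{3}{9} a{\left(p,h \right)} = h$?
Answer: $50$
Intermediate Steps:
$a{\left(p,h \right)} = 3 h$
$g{\left(Y,k \right)} = 6 + Y k$
$T{\left(w \right)} = w + w^{2}$ ($T{\left(w \right)} = w^{2} + w = w + w^{2}$)
$M{\left(f \right)} = 33$ ($M{\left(f \right)} = \left(3 + \left(6 + 3 \cdot 1 \cdot 4\right)\right) - 4 \left(1 - 4\right) = \left(3 + \left(6 + 3 \cdot 4\right)\right) - -12 = \left(3 + \left(6 + 12\right)\right) + 12 = \left(3 + 18\right) + 12 = 21 + 12 = 33$)
$M{\left(-11 \right)} + 17 = 33 + 17 = 50$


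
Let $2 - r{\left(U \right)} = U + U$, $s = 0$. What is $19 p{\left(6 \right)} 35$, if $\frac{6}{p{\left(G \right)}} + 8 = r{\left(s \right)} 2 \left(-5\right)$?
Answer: $- \frac{285}{2} \approx -142.5$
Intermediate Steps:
$r{\left(U \right)} = 2 - 2 U$ ($r{\left(U \right)} = 2 - \left(U + U\right) = 2 - 2 U$)
$p{\left(G \right)} = - \frac{3}{14}$ ($p{\left(G \right)} = \frac{6}{-8 + \left(2 - 0\right) 2 \left(-5\right)} = \frac{6}{-8 + \left(2 + 0\right) 2 \left(-5\right)} = \frac{6}{-8 + 2 \cdot 2 \left(-5\right)} = \frac{6}{-8 + 4 \left(-5\right)} = \frac{6}{-8 - 20} = \frac{6}{-28} = 6 \left(- \frac{1}{28}\right) = - \frac{3}{14}$)
$19 p{\left(6 \right)} 35 = 19 \left(- \frac{3}{14}\right) 35 = \left(- \frac{57}{14}\right) 35 = - \frac{285}{2}$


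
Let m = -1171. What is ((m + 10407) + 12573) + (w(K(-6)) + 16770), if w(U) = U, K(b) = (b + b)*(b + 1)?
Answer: 38639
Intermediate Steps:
K(b) = 2*b*(1 + b) (K(b) = (2*b)*(1 + b) = 2*b*(1 + b))
((m + 10407) + 12573) + (w(K(-6)) + 16770) = ((-1171 + 10407) + 12573) + (2*(-6)*(1 - 6) + 16770) = (9236 + 12573) + (2*(-6)*(-5) + 16770) = 21809 + (60 + 16770) = 21809 + 16830 = 38639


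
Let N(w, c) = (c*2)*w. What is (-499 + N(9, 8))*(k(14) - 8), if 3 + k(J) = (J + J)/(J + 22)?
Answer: 32660/9 ≈ 3628.9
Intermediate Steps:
k(J) = -3 + 2*J/(22 + J) (k(J) = -3 + (J + J)/(J + 22) = -3 + (2*J)/(22 + J) = -3 + 2*J/(22 + J))
N(w, c) = 2*c*w (N(w, c) = (2*c)*w = 2*c*w)
(-499 + N(9, 8))*(k(14) - 8) = (-499 + 2*8*9)*((-66 - 1*14)/(22 + 14) - 8) = (-499 + 144)*((-66 - 14)/36 - 8) = -355*((1/36)*(-80) - 8) = -355*(-20/9 - 8) = -355*(-92/9) = 32660/9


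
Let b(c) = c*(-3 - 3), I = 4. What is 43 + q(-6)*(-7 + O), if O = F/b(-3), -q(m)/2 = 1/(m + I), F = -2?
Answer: 323/9 ≈ 35.889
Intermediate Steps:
b(c) = -6*c (b(c) = c*(-6) = -6*c)
q(m) = -2/(4 + m) (q(m) = -2/(m + 4) = -2/(4 + m))
O = -⅑ (O = -2/((-6*(-3))) = -2/18 = -2*1/18 = -⅑ ≈ -0.11111)
43 + q(-6)*(-7 + O) = 43 + (-2/(4 - 6))*(-7 - ⅑) = 43 - 2/(-2)*(-64/9) = 43 - 2*(-½)*(-64/9) = 43 + 1*(-64/9) = 43 - 64/9 = 323/9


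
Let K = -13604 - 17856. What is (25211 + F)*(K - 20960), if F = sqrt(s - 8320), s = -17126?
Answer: -1321560620 - 52420*I*sqrt(25446) ≈ -1.3216e+9 - 8.3619e+6*I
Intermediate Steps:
K = -31460
F = I*sqrt(25446) (F = sqrt(-17126 - 8320) = sqrt(-25446) = I*sqrt(25446) ≈ 159.52*I)
(25211 + F)*(K - 20960) = (25211 + I*sqrt(25446))*(-31460 - 20960) = (25211 + I*sqrt(25446))*(-52420) = -1321560620 - 52420*I*sqrt(25446)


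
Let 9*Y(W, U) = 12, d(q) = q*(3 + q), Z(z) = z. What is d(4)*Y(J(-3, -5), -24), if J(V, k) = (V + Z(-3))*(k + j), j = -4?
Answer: 112/3 ≈ 37.333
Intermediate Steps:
J(V, k) = (-4 + k)*(-3 + V) (J(V, k) = (V - 3)*(k - 4) = (-3 + V)*(-4 + k) = (-4 + k)*(-3 + V))
Y(W, U) = 4/3 (Y(W, U) = (1/9)*12 = 4/3)
d(4)*Y(J(-3, -5), -24) = (4*(3 + 4))*(4/3) = (4*7)*(4/3) = 28*(4/3) = 112/3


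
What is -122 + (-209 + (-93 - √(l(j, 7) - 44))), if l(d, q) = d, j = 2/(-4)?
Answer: -424 - I*√178/2 ≈ -424.0 - 6.6708*I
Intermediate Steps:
j = -½ (j = 2*(-¼) = -½ ≈ -0.50000)
-122 + (-209 + (-93 - √(l(j, 7) - 44))) = -122 + (-209 + (-93 - √(-½ - 44))) = -122 + (-209 + (-93 - √(-89/2))) = -122 + (-209 + (-93 - I*√178/2)) = -122 + (-302 - I*√178/2) = -424 - I*√178/2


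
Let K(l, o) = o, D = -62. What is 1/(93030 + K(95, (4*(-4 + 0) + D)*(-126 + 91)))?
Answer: 1/95760 ≈ 1.0443e-5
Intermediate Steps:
1/(93030 + K(95, (4*(-4 + 0) + D)*(-126 + 91))) = 1/(93030 + (4*(-4 + 0) - 62)*(-126 + 91)) = 1/(93030 + (4*(-4) - 62)*(-35)) = 1/(93030 + (-16 - 62)*(-35)) = 1/(93030 - 78*(-35)) = 1/(93030 + 2730) = 1/95760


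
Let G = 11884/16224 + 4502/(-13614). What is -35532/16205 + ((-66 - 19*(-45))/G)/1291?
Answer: -7422701838012/11051625904255 ≈ -0.67164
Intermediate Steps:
G = 3697847/9203064 (G = 11884*(1/16224) + 4502*(-1/13614) = 2971/4056 - 2251/6807 = 3697847/9203064 ≈ 0.40181)
-35532/16205 + ((-66 - 19*(-45))/G)/1291 = -35532/16205 + ((-66 - 19*(-45))/(3697847/9203064))/1291 = -35532*1/16205 + ((-66 + 855)*(9203064/3697847))*(1/1291) = -5076/2315 + (789*(9203064/3697847))*(1/1291) = -5076/2315 + (7261217496/3697847)*(1/1291) = -5076/2315 + 7261217496/4773920477 = -7422701838012/11051625904255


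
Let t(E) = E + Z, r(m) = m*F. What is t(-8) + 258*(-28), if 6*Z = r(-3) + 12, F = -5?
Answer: -14455/2 ≈ -7227.5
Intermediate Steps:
r(m) = -5*m (r(m) = m*(-5) = -5*m)
Z = 9/2 (Z = (-5*(-3) + 12)/6 = (15 + 12)/6 = (⅙)*27 = 9/2 ≈ 4.5000)
t(E) = 9/2 + E (t(E) = E + 9/2 = 9/2 + E)
t(-8) + 258*(-28) = (9/2 - 8) + 258*(-28) = -7/2 - 7224 = -14455/2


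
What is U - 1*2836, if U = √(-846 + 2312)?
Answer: -2836 + √1466 ≈ -2797.7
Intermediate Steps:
U = √1466 ≈ 38.288
U - 1*2836 = √1466 - 1*2836 = √1466 - 2836 = -2836 + √1466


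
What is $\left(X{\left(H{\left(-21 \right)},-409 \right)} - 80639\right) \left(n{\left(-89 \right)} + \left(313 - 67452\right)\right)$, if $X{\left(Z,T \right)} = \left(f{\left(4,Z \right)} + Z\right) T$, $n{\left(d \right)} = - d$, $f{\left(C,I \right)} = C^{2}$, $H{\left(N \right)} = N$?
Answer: $5269727700$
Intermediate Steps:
$X{\left(Z,T \right)} = T \left(16 + Z\right)$ ($X{\left(Z,T \right)} = \left(4^{2} + Z\right) T = \left(16 + Z\right) T = T \left(16 + Z\right)$)
$\left(X{\left(H{\left(-21 \right)},-409 \right)} - 80639\right) \left(n{\left(-89 \right)} + \left(313 - 67452\right)\right) = \left(- 409 \left(16 - 21\right) - 80639\right) \left(\left(-1\right) \left(-89\right) + \left(313 - 67452\right)\right) = \left(\left(-409\right) \left(-5\right) - 80639\right) \left(89 + \left(313 - 67452\right)\right) = \left(2045 - 80639\right) \left(89 - 67139\right) = \left(-78594\right) \left(-67050\right) = 5269727700$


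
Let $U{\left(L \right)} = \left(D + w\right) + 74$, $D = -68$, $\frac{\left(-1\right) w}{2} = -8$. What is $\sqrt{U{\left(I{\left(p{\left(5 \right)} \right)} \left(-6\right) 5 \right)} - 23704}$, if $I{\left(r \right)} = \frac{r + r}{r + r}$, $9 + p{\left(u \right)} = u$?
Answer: $i \sqrt{23682} \approx 153.89 i$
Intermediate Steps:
$w = 16$ ($w = \left(-2\right) \left(-8\right) = 16$)
$p{\left(u \right)} = -9 + u$
$I{\left(r \right)} = 1$ ($I{\left(r \right)} = \frac{2 r}{2 r} = 2 r \frac{1}{2 r} = 1$)
$U{\left(L \right)} = 22$ ($U{\left(L \right)} = \left(-68 + 16\right) + 74 = -52 + 74 = 22$)
$\sqrt{U{\left(I{\left(p{\left(5 \right)} \right)} \left(-6\right) 5 \right)} - 23704} = \sqrt{22 - 23704} = \sqrt{-23682} = i \sqrt{23682}$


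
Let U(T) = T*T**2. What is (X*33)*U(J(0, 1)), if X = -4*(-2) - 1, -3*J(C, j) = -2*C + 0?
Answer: 0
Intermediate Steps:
J(C, j) = 2*C/3 (J(C, j) = -(-2*C + 0)/3 = -(-2)*C/3 = 2*C/3)
X = 7 (X = 8 - 1 = 7)
U(T) = T**3
(X*33)*U(J(0, 1)) = (7*33)*((2/3)*0)**3 = 231*0**3 = 231*0 = 0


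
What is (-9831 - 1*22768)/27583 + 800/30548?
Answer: -243441963/210651371 ≈ -1.1557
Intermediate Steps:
(-9831 - 1*22768)/27583 + 800/30548 = (-9831 - 22768)*(1/27583) + 800*(1/30548) = -32599*1/27583 + 200/7637 = -32599/27583 + 200/7637 = -243441963/210651371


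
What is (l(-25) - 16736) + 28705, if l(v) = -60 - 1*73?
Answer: 11836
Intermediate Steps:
l(v) = -133 (l(v) = -60 - 73 = -133)
(l(-25) - 16736) + 28705 = (-133 - 16736) + 28705 = -16869 + 28705 = 11836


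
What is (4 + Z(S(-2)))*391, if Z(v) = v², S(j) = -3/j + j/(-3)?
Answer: 122383/36 ≈ 3399.5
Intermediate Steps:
S(j) = -3/j - j/3 (S(j) = -3/j + j*(-⅓) = -3/j - j/3)
(4 + Z(S(-2)))*391 = (4 + (-3/(-2) - ⅓*(-2))²)*391 = (4 + (-3*(-½) + ⅔)²)*391 = (4 + (3/2 + ⅔)²)*391 = (4 + (13/6)²)*391 = (4 + 169/36)*391 = (313/36)*391 = 122383/36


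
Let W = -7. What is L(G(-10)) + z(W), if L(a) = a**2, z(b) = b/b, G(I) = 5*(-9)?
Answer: 2026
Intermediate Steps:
G(I) = -45
z(b) = 1
L(G(-10)) + z(W) = (-45)**2 + 1 = 2025 + 1 = 2026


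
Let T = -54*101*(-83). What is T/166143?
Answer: 150894/55381 ≈ 2.7247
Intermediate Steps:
T = 452682 (T = -5454*(-83) = 452682)
T/166143 = 452682/166143 = 452682*(1/166143) = 150894/55381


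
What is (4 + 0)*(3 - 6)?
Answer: -12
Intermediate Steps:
(4 + 0)*(3 - 6) = 4*(-3) = -12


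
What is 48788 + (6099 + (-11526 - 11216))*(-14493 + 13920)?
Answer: 9585227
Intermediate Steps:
48788 + (6099 + (-11526 - 11216))*(-14493 + 13920) = 48788 + (6099 - 22742)*(-573) = 48788 - 16643*(-573) = 48788 + 9536439 = 9585227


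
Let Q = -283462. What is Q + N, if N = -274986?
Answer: -558448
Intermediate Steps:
Q + N = -283462 - 274986 = -558448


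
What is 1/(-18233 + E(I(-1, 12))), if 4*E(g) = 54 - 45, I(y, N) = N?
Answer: -4/72923 ≈ -5.4852e-5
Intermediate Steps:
E(g) = 9/4 (E(g) = (54 - 45)/4 = (¼)*9 = 9/4)
1/(-18233 + E(I(-1, 12))) = 1/(-18233 + 9/4) = 1/(-72923/4) = -4/72923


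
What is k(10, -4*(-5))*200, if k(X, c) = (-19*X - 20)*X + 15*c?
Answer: -360000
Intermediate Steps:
k(X, c) = 15*c + X*(-20 - 19*X) (k(X, c) = (-20 - 19*X)*X + 15*c = X*(-20 - 19*X) + 15*c = 15*c + X*(-20 - 19*X))
k(10, -4*(-5))*200 = (-20*10 - 19*10² + 15*(-4*(-5)))*200 = (-200 - 19*100 + 15*20)*200 = (-200 - 1900 + 300)*200 = -1800*200 = -360000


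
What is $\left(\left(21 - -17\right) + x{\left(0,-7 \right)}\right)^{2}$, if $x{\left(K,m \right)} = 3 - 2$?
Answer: $1521$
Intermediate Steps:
$x{\left(K,m \right)} = 1$
$\left(\left(21 - -17\right) + x{\left(0,-7 \right)}\right)^{2} = \left(\left(21 - -17\right) + 1\right)^{2} = \left(\left(21 + 17\right) + 1\right)^{2} = \left(38 + 1\right)^{2} = 39^{2} = 1521$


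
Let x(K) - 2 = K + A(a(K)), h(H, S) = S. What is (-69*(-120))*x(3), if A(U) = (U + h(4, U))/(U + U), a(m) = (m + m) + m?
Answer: 49680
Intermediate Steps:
a(m) = 3*m (a(m) = 2*m + m = 3*m)
A(U) = 1 (A(U) = (U + U)/(U + U) = (2*U)/((2*U)) = (2*U)*(1/(2*U)) = 1)
x(K) = 3 + K (x(K) = 2 + (K + 1) = 2 + (1 + K) = 3 + K)
(-69*(-120))*x(3) = (-69*(-120))*(3 + 3) = 8280*6 = 49680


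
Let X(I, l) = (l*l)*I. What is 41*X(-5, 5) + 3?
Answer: -5122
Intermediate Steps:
X(I, l) = I*l² (X(I, l) = l²*I = I*l²)
41*X(-5, 5) + 3 = 41*(-5*5²) + 3 = 41*(-5*25) + 3 = 41*(-125) + 3 = -5125 + 3 = -5122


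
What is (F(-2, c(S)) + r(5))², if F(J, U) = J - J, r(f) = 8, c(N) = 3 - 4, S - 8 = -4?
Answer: 64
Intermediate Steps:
S = 4 (S = 8 - 4 = 4)
c(N) = -1
F(J, U) = 0
(F(-2, c(S)) + r(5))² = (0 + 8)² = 8² = 64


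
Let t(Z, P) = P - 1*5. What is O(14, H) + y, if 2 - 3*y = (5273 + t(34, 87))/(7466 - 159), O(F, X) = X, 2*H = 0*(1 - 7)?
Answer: 9259/21921 ≈ 0.42238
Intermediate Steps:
H = 0 (H = (0*(1 - 7))/2 = (0*(-6))/2 = (1/2)*0 = 0)
t(Z, P) = -5 + P (t(Z, P) = P - 5 = -5 + P)
y = 9259/21921 (y = 2/3 - (5273 + (-5 + 87))/(3*(7466 - 159)) = 2/3 - (5273 + 82)/(3*7307) = 2/3 - 1785/7307 = 9259/21921 ≈ 0.42238)
O(14, H) + y = 0 + 9259/21921 = 9259/21921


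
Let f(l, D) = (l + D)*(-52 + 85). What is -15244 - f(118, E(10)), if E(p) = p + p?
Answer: -19798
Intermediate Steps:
E(p) = 2*p
f(l, D) = 33*D + 33*l (f(l, D) = (D + l)*33 = 33*D + 33*l)
-15244 - f(118, E(10)) = -15244 - (33*(2*10) + 33*118) = -15244 - (33*20 + 3894) = -15244 - (660 + 3894) = -15244 - 1*4554 = -15244 - 4554 = -19798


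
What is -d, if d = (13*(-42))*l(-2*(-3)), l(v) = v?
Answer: 3276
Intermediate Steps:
d = -3276 (d = (13*(-42))*(-2*(-3)) = -546*6 = -3276)
-d = -1*(-3276) = 3276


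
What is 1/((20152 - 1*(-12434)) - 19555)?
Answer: 1/13031 ≈ 7.6740e-5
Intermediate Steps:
1/((20152 - 1*(-12434)) - 19555) = 1/((20152 + 12434) - 19555) = 1/(32586 - 19555) = 1/13031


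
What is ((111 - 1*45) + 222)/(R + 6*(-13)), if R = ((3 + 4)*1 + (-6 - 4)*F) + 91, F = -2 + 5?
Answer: -144/5 ≈ -28.800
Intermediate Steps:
F = 3
R = 68 (R = ((3 + 4)*1 + (-6 - 4)*3) + 91 = (7*1 - 10*3) + 91 = (7 - 30) + 91 = -23 + 91 = 68)
((111 - 1*45) + 222)/(R + 6*(-13)) = ((111 - 1*45) + 222)/(68 + 6*(-13)) = ((111 - 45) + 222)/(68 - 78) = (66 + 222)/(-10) = 288*(-⅒) = -144/5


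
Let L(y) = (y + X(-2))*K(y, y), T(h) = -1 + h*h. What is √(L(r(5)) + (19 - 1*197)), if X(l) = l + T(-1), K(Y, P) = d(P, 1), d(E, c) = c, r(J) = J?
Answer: 5*I*√7 ≈ 13.229*I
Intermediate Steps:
T(h) = -1 + h²
K(Y, P) = 1
X(l) = l (X(l) = l + (-1 + (-1)²) = l + (-1 + 1) = l + 0 = l)
L(y) = -2 + y (L(y) = (y - 2)*1 = (-2 + y)*1 = -2 + y)
√(L(r(5)) + (19 - 1*197)) = √((-2 + 5) + (19 - 1*197)) = √(3 + (19 - 197)) = √(3 - 178) = √(-175) = 5*I*√7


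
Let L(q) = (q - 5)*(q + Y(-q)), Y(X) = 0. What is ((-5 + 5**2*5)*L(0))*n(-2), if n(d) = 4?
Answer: 0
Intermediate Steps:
L(q) = q*(-5 + q) (L(q) = (q - 5)*(q + 0) = (-5 + q)*q = q*(-5 + q))
((-5 + 5**2*5)*L(0))*n(-2) = ((-5 + 5**2*5)*(0*(-5 + 0)))*4 = ((-5 + 25*5)*(0*(-5)))*4 = ((-5 + 125)*0)*4 = (120*0)*4 = 0*4 = 0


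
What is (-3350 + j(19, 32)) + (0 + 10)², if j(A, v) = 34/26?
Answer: -42233/13 ≈ -3248.7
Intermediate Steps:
j(A, v) = 17/13 (j(A, v) = 34*(1/26) = 17/13)
(-3350 + j(19, 32)) + (0 + 10)² = (-3350 + 17/13) + (0 + 10)² = -43533/13 + 10² = -43533/13 + 100 = -42233/13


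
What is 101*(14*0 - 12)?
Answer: -1212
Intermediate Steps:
101*(14*0 - 12) = 101*(0 - 12) = 101*(-12) = -1212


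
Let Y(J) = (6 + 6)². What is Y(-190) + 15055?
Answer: 15199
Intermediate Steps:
Y(J) = 144 (Y(J) = 12² = 144)
Y(-190) + 15055 = 144 + 15055 = 15199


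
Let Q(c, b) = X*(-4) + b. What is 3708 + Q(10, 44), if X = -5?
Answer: 3772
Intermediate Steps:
Q(c, b) = 20 + b (Q(c, b) = -5*(-4) + b = 20 + b)
3708 + Q(10, 44) = 3708 + (20 + 44) = 3708 + 64 = 3772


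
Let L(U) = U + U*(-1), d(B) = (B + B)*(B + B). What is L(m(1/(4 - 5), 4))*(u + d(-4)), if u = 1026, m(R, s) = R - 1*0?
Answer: 0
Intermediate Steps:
m(R, s) = R (m(R, s) = R + 0 = R)
d(B) = 4*B² (d(B) = (2*B)*(2*B) = 4*B²)
L(U) = 0 (L(U) = U - U = 0)
L(m(1/(4 - 5), 4))*(u + d(-4)) = 0*(1026 + 4*(-4)²) = 0*(1026 + 4*16) = 0*(1026 + 64) = 0*1090 = 0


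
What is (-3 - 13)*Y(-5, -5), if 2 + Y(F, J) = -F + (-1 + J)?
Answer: 48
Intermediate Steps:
Y(F, J) = -3 + J - F (Y(F, J) = -2 + (-F + (-1 + J)) = -2 + (-1 + J - F) = -3 + J - F)
(-3 - 13)*Y(-5, -5) = (-3 - 13)*(-3 - 5 - 1*(-5)) = -16*(-3 - 5 + 5) = -16*(-3) = 48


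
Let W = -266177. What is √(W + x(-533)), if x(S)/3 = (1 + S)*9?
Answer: I*√280541 ≈ 529.66*I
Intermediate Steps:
x(S) = 27 + 27*S (x(S) = 3*((1 + S)*9) = 3*(9 + 9*S) = 27 + 27*S)
√(W + x(-533)) = √(-266177 + (27 + 27*(-533))) = √(-266177 + (27 - 14391)) = √(-266177 - 14364) = √(-280541) = I*√280541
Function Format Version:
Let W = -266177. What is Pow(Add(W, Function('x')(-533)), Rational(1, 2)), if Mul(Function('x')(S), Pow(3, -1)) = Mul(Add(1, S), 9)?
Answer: Mul(I, Pow(280541, Rational(1, 2))) ≈ Mul(529.66, I)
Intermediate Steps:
Function('x')(S) = Add(27, Mul(27, S)) (Function('x')(S) = Mul(3, Mul(Add(1, S), 9)) = Mul(3, Add(9, Mul(9, S))) = Add(27, Mul(27, S)))
Pow(Add(W, Function('x')(-533)), Rational(1, 2)) = Pow(Add(-266177, Add(27, Mul(27, -533))), Rational(1, 2)) = Pow(Add(-266177, Add(27, -14391)), Rational(1, 2)) = Pow(Add(-266177, -14364), Rational(1, 2)) = Pow(-280541, Rational(1, 2)) = Mul(I, Pow(280541, Rational(1, 2)))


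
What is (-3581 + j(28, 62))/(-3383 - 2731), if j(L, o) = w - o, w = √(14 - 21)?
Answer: 3643/6114 - I*√7/6114 ≈ 0.59585 - 0.00043274*I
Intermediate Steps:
w = I*√7 (w = √(-7) = I*√7 ≈ 2.6458*I)
j(L, o) = -o + I*√7 (j(L, o) = I*√7 - o = -o + I*√7)
(-3581 + j(28, 62))/(-3383 - 2731) = (-3581 + (-1*62 + I*√7))/(-3383 - 2731) = (-3581 + (-62 + I*√7))/(-6114) = (-3643 + I*√7)*(-1/6114) = 3643/6114 - I*√7/6114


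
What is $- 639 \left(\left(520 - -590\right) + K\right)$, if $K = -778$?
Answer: $-212148$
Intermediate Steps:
$- 639 \left(\left(520 - -590\right) + K\right) = - 639 \left(\left(520 - -590\right) - 778\right) = - 639 \left(\left(520 + 590\right) - 778\right) = - 639 \left(1110 - 778\right) = \left(-639\right) 332 = -212148$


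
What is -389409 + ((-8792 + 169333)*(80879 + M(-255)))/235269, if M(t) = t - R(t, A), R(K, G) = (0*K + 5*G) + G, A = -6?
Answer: -78666628961/235269 ≈ -3.3437e+5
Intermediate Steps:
R(K, G) = 6*G (R(K, G) = (0 + 5*G) + G = 5*G + G = 6*G)
M(t) = 36 + t (M(t) = t - 6*(-6) = t - 1*(-36) = t + 36 = 36 + t)
-389409 + ((-8792 + 169333)*(80879 + M(-255)))/235269 = -389409 + ((-8792 + 169333)*(80879 + (36 - 255)))/235269 = -389409 + (160541*(80879 - 219))*(1/235269) = -389409 + (160541*80660)*(1/235269) = -389409 + 12949237060*(1/235269) = -389409 + 12949237060/235269 = -78666628961/235269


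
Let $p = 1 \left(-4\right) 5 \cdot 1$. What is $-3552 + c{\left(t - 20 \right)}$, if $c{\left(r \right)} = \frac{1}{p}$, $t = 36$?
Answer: $- \frac{71041}{20} \approx -3552.1$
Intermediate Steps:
$p = -20$ ($p = 1 \left(\left(-20\right) 1\right) = 1 \left(-20\right) = -20$)
$c{\left(r \right)} = - \frac{1}{20}$ ($c{\left(r \right)} = \frac{1}{-20} = - \frac{1}{20}$)
$-3552 + c{\left(t - 20 \right)} = -3552 - \frac{1}{20} = - \frac{71041}{20}$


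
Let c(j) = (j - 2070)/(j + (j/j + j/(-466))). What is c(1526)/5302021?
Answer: -1864/27681851641 ≈ -6.7336e-8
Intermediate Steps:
c(j) = (-2070 + j)/(1 + 465*j/466) (c(j) = (-2070 + j)/(j + (1 + j*(-1/466))) = (-2070 + j)/(j + (1 - j/466)) = (-2070 + j)/(1 + 465*j/466))
c(1526)/5302021 = (466*(-2070 + 1526)/(466 + 465*1526))/5302021 = (466*(-544)/(466 + 709590))*(1/5302021) = (466*(-544)/710056)*(1/5302021) = (466*(1/710056)*(-544))*(1/5302021) = -1864/5221*1/5302021 = -1864/27681851641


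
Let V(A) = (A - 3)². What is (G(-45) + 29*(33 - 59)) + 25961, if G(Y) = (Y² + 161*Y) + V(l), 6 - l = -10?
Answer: 20156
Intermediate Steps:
l = 16 (l = 6 - 1*(-10) = 6 + 10 = 16)
V(A) = (-3 + A)²
G(Y) = 169 + Y² + 161*Y (G(Y) = (Y² + 161*Y) + (-3 + 16)² = (Y² + 161*Y) + 13² = (Y² + 161*Y) + 169 = 169 + Y² + 161*Y)
(G(-45) + 29*(33 - 59)) + 25961 = ((169 + (-45)² + 161*(-45)) + 29*(33 - 59)) + 25961 = ((169 + 2025 - 7245) + 29*(-26)) + 25961 = (-5051 - 754) + 25961 = -5805 + 25961 = 20156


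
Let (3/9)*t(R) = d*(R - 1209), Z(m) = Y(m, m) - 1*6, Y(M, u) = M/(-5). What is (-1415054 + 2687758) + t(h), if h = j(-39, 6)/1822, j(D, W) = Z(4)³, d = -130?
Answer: 39726006706/22775 ≈ 1.7443e+6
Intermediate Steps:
Y(M, u) = -M/5 (Y(M, u) = M*(-⅕) = -M/5)
Z(m) = -6 - m/5 (Z(m) = -m/5 - 1*6 = -m/5 - 6 = -6 - m/5)
j(D, W) = -39304/125 (j(D, W) = (-6 - ⅕*4)³ = (-6 - ⅘)³ = (-34/5)³ = -39304/125)
h = -19652/113875 (h = -39304/125/1822 = -39304/125*1/1822 = -19652/113875 ≈ -0.17258)
t(R) = 471510 - 390*R (t(R) = 3*(-130*(R - 1209)) = 3*(-130*(-1209 + R)) = 3*(157170 - 130*R) = 471510 - 390*R)
(-1415054 + 2687758) + t(h) = (-1415054 + 2687758) + (471510 - 390*(-19652/113875)) = 1272704 + (471510 + 1532856/22775) = 1272704 + 10740173106/22775 = 39726006706/22775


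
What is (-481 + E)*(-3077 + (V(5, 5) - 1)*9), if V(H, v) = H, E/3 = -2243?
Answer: 21925610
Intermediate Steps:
E = -6729 (E = 3*(-2243) = -6729)
(-481 + E)*(-3077 + (V(5, 5) - 1)*9) = (-481 - 6729)*(-3077 + (5 - 1)*9) = -7210*(-3077 + 4*9) = -7210*(-3077 + 36) = -7210*(-3041) = 21925610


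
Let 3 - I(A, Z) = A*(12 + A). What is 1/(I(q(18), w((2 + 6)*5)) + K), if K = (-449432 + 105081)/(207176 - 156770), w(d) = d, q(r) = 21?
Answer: -50406/35124491 ≈ -0.0014351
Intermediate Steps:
K = -344351/50406 ≈ -6.8316
I(A, Z) = 3 - A*(12 + A)
1/(I(q(18), w((2 + 6)*5)) + K) = 1/((3 - 1*21**2 - 12*21) - 344351/50406) = 1/((3 - 1*441 - 252) - 344351/50406) = 1/((3 - 441 - 252) - 344351/50406) = 1/(-690 - 344351/50406) = 1/(-35124491/50406) = -50406/35124491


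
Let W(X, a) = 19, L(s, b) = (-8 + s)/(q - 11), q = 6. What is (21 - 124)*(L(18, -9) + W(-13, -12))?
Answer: -1751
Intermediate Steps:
L(s, b) = 8/5 - s/5 (L(s, b) = (-8 + s)/(6 - 11) = (-8 + s)/(-5) = (-8 + s)*(-⅕) = 8/5 - s/5)
(21 - 124)*(L(18, -9) + W(-13, -12)) = (21 - 124)*((8/5 - ⅕*18) + 19) = -103*((8/5 - 18/5) + 19) = -103*(-2 + 19) = -103*17 = -1751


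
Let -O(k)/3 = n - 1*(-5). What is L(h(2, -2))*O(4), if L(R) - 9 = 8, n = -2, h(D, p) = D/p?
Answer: -153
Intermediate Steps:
L(R) = 17 (L(R) = 9 + 8 = 17)
O(k) = -9 (O(k) = -3*(-2 - 1*(-5)) = -3*(-2 + 5) = -3*3 = -9)
L(h(2, -2))*O(4) = 17*(-9) = -153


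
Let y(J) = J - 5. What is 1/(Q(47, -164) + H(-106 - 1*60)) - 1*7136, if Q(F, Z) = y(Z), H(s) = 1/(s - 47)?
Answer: -256881941/35998 ≈ -7136.0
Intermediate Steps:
H(s) = 1/(-47 + s)
y(J) = -5 + J
Q(F, Z) = -5 + Z
1/(Q(47, -164) + H(-106 - 1*60)) - 1*7136 = 1/((-5 - 164) + 1/(-47 + (-106 - 1*60))) - 1*7136 = 1/(-169 + 1/(-47 + (-106 - 60))) - 7136 = 1/(-169 + 1/(-47 - 166)) - 7136 = 1/(-169 + 1/(-213)) - 7136 = 1/(-169 - 1/213) - 7136 = 1/(-35998/213) - 7136 = -213/35998 - 7136 = -256881941/35998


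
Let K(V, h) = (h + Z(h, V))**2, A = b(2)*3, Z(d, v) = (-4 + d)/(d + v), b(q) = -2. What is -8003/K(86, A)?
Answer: -512192/2401 ≈ -213.32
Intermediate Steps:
Z(d, v) = (-4 + d)/(d + v)
A = -6 (A = -2*3 = -6)
K(V, h) = (h + (-4 + h)/(V + h))**2 (K(V, h) = (h + (-4 + h)/(h + V))**2 = (h + (-4 + h)/(V + h))**2)
-8003/K(86, A) = -8003*(86 - 6)**2/(-4 - 6 - 6*(86 - 6))**2 = -8003*6400/(-4 - 6 - 6*80)**2 = -8003*6400/(-4 - 6 - 480)**2 = -8003/((1/6400)*(-490)**2) = -8003/((1/6400)*240100) = -8003/2401/64 = -8003*64/2401 = -512192/2401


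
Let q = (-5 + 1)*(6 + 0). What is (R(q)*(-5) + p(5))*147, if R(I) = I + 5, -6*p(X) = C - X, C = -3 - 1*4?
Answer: 14259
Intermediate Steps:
q = -24 (q = -4*6 = -24)
C = -7 (C = -3 - 4 = -7)
p(X) = 7/6 + X/6 (p(X) = -(-7 - X)/6 = 7/6 + X/6)
R(I) = 5 + I
(R(q)*(-5) + p(5))*147 = ((5 - 24)*(-5) + (7/6 + (⅙)*5))*147 = (-19*(-5) + (7/6 + ⅚))*147 = (95 + 2)*147 = 97*147 = 14259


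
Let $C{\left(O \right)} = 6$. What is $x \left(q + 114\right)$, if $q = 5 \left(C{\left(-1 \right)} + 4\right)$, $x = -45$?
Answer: $-7380$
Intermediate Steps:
$q = 50$ ($q = 5 \left(6 + 4\right) = 5 \cdot 10 = 50$)
$x \left(q + 114\right) = - 45 \left(50 + 114\right) = \left(-45\right) 164 = -7380$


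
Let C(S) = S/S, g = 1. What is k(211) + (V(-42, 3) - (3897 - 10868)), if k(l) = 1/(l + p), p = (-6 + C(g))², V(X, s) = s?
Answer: 1645865/236 ≈ 6974.0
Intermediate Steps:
C(S) = 1
p = 25 (p = (-6 + 1)² = (-5)² = 25)
k(l) = 1/(25 + l) (k(l) = 1/(l + 25) = 1/(25 + l))
k(211) + (V(-42, 3) - (3897 - 10868)) = 1/(25 + 211) + (3 - (3897 - 10868)) = 1/236 + (3 - 1*(-6971)) = 1/236 + (3 + 6971) = 1/236 + 6974 = 1645865/236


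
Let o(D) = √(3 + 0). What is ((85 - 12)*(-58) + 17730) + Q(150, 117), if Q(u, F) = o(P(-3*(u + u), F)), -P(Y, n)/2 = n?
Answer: 13496 + √3 ≈ 13498.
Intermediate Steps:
P(Y, n) = -2*n
o(D) = √3
Q(u, F) = √3
((85 - 12)*(-58) + 17730) + Q(150, 117) = ((85 - 12)*(-58) + 17730) + √3 = (73*(-58) + 17730) + √3 = (-4234 + 17730) + √3 = 13496 + √3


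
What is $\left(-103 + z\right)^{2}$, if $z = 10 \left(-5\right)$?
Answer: $23409$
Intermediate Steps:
$z = -50$
$\left(-103 + z\right)^{2} = \left(-103 - 50\right)^{2} = \left(-153\right)^{2} = 23409$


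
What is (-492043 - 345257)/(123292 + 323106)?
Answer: -418650/223199 ≈ -1.8757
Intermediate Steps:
(-492043 - 345257)/(123292 + 323106) = -837300/446398 = -837300*1/446398 = -418650/223199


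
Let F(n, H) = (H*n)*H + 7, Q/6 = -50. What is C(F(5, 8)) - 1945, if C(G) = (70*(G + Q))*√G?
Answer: -1945 + 1890*√327 ≈ 32232.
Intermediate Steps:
Q = -300 (Q = 6*(-50) = -300)
F(n, H) = 7 + n*H² (F(n, H) = n*H² + 7 = 7 + n*H²)
C(G) = √G*(-21000 + 70*G) (C(G) = (70*(G - 300))*√G = (70*(-300 + G))*√G = (-21000 + 70*G)*√G = √G*(-21000 + 70*G))
C(F(5, 8)) - 1945 = 70*√(7 + 5*8²)*(-300 + (7 + 5*8²)) - 1945 = 70*√(7 + 5*64)*(-300 + (7 + 5*64)) - 1945 = 70*√(7 + 320)*(-300 + (7 + 320)) - 1945 = 70*√327*(-300 + 327) - 1945 = 70*√327*27 - 1945 = 1890*√327 - 1945 = -1945 + 1890*√327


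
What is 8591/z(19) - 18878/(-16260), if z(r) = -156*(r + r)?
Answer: -771691/2677480 ≈ -0.28822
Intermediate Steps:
z(r) = -312*r
8591/z(19) - 18878/(-16260) = 8591/((-312*19)) - 18878/(-16260) = 8591/(-5928) - 18878*(-1/16260) = 8591*(-1/5928) + 9439/8130 = -8591/5928 + 9439/8130 = -771691/2677480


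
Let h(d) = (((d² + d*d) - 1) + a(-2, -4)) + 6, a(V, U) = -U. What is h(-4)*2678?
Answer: 109798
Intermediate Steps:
h(d) = 9 + 2*d² (h(d) = (((d² + d*d) - 1) - 1*(-4)) + 6 = (((d² + d²) - 1) + 4) + 6 = ((2*d² - 1) + 4) + 6 = ((-1 + 2*d²) + 4) + 6 = (3 + 2*d²) + 6 = 9 + 2*d²)
h(-4)*2678 = (9 + 2*(-4)²)*2678 = (9 + 2*16)*2678 = (9 + 32)*2678 = 41*2678 = 109798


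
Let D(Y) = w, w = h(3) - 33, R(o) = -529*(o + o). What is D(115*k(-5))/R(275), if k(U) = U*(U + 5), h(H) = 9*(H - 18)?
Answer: 84/145475 ≈ 0.00057742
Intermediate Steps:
h(H) = -162 + 9*H (h(H) = 9*(-18 + H) = -162 + 9*H)
k(U) = U*(5 + U)
R(o) = -1058*o
w = -168 (w = (-162 + 9*3) - 33 = (-162 + 27) - 33 = -135 - 33 = -168)
D(Y) = -168
D(115*k(-5))/R(275) = -168/((-1058*275)) = -168/(-290950) = -168*(-1/290950) = 84/145475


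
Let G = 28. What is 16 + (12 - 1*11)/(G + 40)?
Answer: 1089/68 ≈ 16.015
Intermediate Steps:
16 + (12 - 1*11)/(G + 40) = 16 + (12 - 1*11)/(28 + 40) = 16 + (12 - 11)/68 = 16 + (1/68)*1 = 16 + 1/68 = 1089/68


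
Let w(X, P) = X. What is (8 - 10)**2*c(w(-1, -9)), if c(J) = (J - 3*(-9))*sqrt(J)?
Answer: 104*I ≈ 104.0*I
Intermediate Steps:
c(J) = sqrt(J)*(27 + J) (c(J) = (J + 27)*sqrt(J) = (27 + J)*sqrt(J) = sqrt(J)*(27 + J))
(8 - 10)**2*c(w(-1, -9)) = (8 - 10)**2*(sqrt(-1)*(27 - 1)) = (-2)**2*(I*26) = 4*(26*I) = 104*I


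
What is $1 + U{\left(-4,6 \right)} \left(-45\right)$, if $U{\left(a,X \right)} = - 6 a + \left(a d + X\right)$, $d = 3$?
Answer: $-809$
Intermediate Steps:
$U{\left(a,X \right)} = X - 3 a$ ($U{\left(a,X \right)} = - 6 a + \left(a 3 + X\right) = - 6 a + \left(3 a + X\right) = - 6 a + \left(X + 3 a\right) = X - 3 a$)
$1 + U{\left(-4,6 \right)} \left(-45\right) = 1 + \left(6 - -12\right) \left(-45\right) = 1 + \left(6 + 12\right) \left(-45\right) = 1 + 18 \left(-45\right) = 1 - 810 = -809$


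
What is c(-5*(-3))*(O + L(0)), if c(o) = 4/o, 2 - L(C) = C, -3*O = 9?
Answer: -4/15 ≈ -0.26667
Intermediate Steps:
O = -3 (O = -1/3*9 = -3)
L(C) = 2 - C
c(-5*(-3))*(O + L(0)) = (4/((-5*(-3))))*(-3 + (2 - 1*0)) = (4/15)*(-3 + (2 + 0)) = (4*(1/15))*(-3 + 2) = (4/15)*(-1) = -4/15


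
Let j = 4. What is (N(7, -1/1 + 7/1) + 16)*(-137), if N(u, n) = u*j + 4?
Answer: -6576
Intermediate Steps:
N(u, n) = 4 + 4*u (N(u, n) = u*4 + 4 = 4*u + 4 = 4 + 4*u)
(N(7, -1/1 + 7/1) + 16)*(-137) = ((4 + 4*7) + 16)*(-137) = ((4 + 28) + 16)*(-137) = (32 + 16)*(-137) = 48*(-137) = -6576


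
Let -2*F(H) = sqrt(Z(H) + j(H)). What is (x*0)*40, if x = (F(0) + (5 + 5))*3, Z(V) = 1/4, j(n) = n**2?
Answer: 0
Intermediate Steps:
Z(V) = 1/4
F(H) = -sqrt(1/4 + H**2)/2
x = 117/4 (x = (-sqrt(1 + 4*0**2)/4 + (5 + 5))*3 = (-sqrt(1 + 4*0)/4 + 10)*3 = (-sqrt(1 + 0)/4 + 10)*3 = (-sqrt(1)/4 + 10)*3 = (-1/4*1 + 10)*3 = (-1/4 + 10)*3 = (39/4)*3 = 117/4 ≈ 29.250)
(x*0)*40 = ((117/4)*0)*40 = 0*40 = 0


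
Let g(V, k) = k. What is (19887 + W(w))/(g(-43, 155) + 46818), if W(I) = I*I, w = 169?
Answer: 48448/46973 ≈ 1.0314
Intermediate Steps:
W(I) = I²
(19887 + W(w))/(g(-43, 155) + 46818) = (19887 + 169²)/(155 + 46818) = (19887 + 28561)/46973 = 48448*(1/46973) = 48448/46973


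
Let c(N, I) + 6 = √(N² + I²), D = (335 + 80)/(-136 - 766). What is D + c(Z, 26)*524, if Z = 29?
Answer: -2836303/902 + 524*√1517 ≈ 17265.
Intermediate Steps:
D = -415/902 (D = 415/(-902) = 415*(-1/902) = -415/902 ≈ -0.46009)
c(N, I) = -6 + √(I² + N²) (c(N, I) = -6 + √(N² + I²) = -6 + √(I² + N²))
D + c(Z, 26)*524 = -415/902 + (-6 + √(26² + 29²))*524 = -415/902 + (-6 + √(676 + 841))*524 = -415/902 + (-6 + √1517)*524 = -415/902 + (-3144 + 524*√1517) = -2836303/902 + 524*√1517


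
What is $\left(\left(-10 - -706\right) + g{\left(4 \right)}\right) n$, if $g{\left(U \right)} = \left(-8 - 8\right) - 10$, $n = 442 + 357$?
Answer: $535330$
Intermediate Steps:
$n = 799$
$g{\left(U \right)} = -26$ ($g{\left(U \right)} = -16 - 10 = -26$)
$\left(\left(-10 - -706\right) + g{\left(4 \right)}\right) n = \left(\left(-10 - -706\right) - 26\right) 799 = \left(\left(-10 + 706\right) - 26\right) 799 = \left(696 - 26\right) 799 = 670 \cdot 799 = 535330$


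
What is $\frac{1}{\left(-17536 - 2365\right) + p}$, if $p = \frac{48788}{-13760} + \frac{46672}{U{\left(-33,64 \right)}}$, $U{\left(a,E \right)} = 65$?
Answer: $- \frac{8944}{171604189} \approx -5.212 \cdot 10^{-5}$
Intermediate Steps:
$p = \frac{6390355}{8944}$ ($p = \frac{48788}{-13760} + \frac{46672}{65} = 48788 \left(- \frac{1}{13760}\right) + 46672 \cdot \frac{1}{65} = - \frac{12197}{3440} + \frac{46672}{65} = \frac{6390355}{8944} \approx 714.49$)
$\frac{1}{\left(-17536 - 2365\right) + p} = \frac{1}{\left(-17536 - 2365\right) + \frac{6390355}{8944}} = \frac{1}{-19901 + \frac{6390355}{8944}} = \frac{1}{- \frac{171604189}{8944}} = - \frac{8944}{171604189}$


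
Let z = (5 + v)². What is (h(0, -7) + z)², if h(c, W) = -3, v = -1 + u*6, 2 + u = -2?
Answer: 157609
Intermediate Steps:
u = -4 (u = -2 - 2 = -4)
v = -25 (v = -1 - 4*6 = -1 - 24 = -25)
z = 400 (z = (5 - 25)² = (-20)² = 400)
(h(0, -7) + z)² = (-3 + 400)² = 397² = 157609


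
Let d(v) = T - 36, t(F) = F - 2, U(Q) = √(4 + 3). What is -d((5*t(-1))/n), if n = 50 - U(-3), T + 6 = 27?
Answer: 15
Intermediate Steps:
U(Q) = √7
T = 21 (T = -6 + 27 = 21)
t(F) = -2 + F
n = 50 - √7 ≈ 47.354
d(v) = -15 (d(v) = 21 - 36 = -15)
-d((5*t(-1))/n) = -1*(-15) = 15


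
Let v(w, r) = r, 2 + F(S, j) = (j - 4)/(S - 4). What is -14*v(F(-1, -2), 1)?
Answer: -14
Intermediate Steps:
F(S, j) = -2 + (-4 + j)/(-4 + S) (F(S, j) = -2 + (j - 4)/(S - 4) = -2 + (-4 + j)/(-4 + S))
-14*v(F(-1, -2), 1) = -14*1 = -14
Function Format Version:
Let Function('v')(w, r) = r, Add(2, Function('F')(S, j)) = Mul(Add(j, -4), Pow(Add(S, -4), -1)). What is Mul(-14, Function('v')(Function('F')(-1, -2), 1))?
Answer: -14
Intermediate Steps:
Function('F')(S, j) = Add(-2, Mul(Pow(Add(-4, S), -1), Add(-4, j))) (Function('F')(S, j) = Add(-2, Mul(Add(j, -4), Pow(Add(S, -4), -1))) = Add(-2, Mul(Add(-4, j), Pow(Add(-4, S), -1))) = Add(-2, Mul(Pow(Add(-4, S), -1), Add(-4, j))))
Mul(-14, Function('v')(Function('F')(-1, -2), 1)) = Mul(-14, 1) = -14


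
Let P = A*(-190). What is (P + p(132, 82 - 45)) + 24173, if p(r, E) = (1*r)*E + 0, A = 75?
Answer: 14807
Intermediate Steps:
p(r, E) = E*r (p(r, E) = r*E + 0 = E*r + 0 = E*r)
P = -14250 (P = 75*(-190) = -14250)
(P + p(132, 82 - 45)) + 24173 = (-14250 + (82 - 45)*132) + 24173 = (-14250 + 37*132) + 24173 = (-14250 + 4884) + 24173 = -9366 + 24173 = 14807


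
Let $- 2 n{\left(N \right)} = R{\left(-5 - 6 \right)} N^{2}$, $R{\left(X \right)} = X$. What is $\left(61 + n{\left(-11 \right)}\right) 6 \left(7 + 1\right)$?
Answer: $34872$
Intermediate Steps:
$n{\left(N \right)} = \frac{11 N^{2}}{2}$ ($n{\left(N \right)} = - \frac{\left(-5 - 6\right) N^{2}}{2} = - \frac{\left(-11\right) N^{2}}{2} = \frac{11 N^{2}}{2}$)
$\left(61 + n{\left(-11 \right)}\right) 6 \left(7 + 1\right) = \left(61 + \frac{11 \left(-11\right)^{2}}{2}\right) 6 \left(7 + 1\right) = \left(61 + \frac{11}{2} \cdot 121\right) 6 \cdot 8 = \left(61 + \frac{1331}{2}\right) 48 = \frac{1453}{2} \cdot 48 = 34872$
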